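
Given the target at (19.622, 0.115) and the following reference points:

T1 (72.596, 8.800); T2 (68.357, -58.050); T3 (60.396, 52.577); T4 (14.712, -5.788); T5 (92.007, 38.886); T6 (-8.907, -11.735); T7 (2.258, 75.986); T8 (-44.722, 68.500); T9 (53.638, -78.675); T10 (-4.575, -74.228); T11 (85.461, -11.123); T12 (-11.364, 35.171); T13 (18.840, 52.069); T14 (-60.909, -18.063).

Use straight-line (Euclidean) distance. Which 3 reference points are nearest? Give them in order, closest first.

T4, T6, T12

Distances from (19.622, 0.115):
T1: 53.681
T2: 75.883
T3: 66.444
T4: 7.678
T5: 82.114
T6: 30.892
T7: 77.833
T8: 93.897
T9: 85.819
T10: 78.182
T11: 66.791
T12: 46.787
T13: 51.960
T14: 82.557
Sorted: T4 (7.678) < T6 (30.892) < T12 (46.787) < T13 (51.960) < T1 (53.681) < …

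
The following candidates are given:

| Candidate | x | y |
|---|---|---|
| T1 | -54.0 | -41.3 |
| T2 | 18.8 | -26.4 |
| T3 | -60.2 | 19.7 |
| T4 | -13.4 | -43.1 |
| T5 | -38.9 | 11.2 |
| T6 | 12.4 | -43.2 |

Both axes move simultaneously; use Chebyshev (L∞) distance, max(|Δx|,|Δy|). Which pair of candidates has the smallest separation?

T2 and T6

Pairwise distances:
T1–T2: 72.8
T1–T3: 61.0
T1–T4: 40.6
T1–T5: 52.5
T1–T6: 66.4
T2–T3: 79.0
T2–T4: 32.2
T2–T5: 57.7
T2–T6: 16.8
T3–T4: 62.8
T3–T5: 21.3
T3–T6: 72.6
T4–T5: 54.3
T4–T6: 25.8
T5–T6: 54.4
Closest pair: T2–T6 at 16.8.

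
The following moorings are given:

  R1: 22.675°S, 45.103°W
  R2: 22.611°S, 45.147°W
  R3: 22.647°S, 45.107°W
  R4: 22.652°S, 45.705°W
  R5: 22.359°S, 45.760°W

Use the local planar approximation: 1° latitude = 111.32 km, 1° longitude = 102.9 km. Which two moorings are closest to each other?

R1 and R3

Pairwise distances:
R1–R2: √((0.064·111.32)² + (-0.044·102.9)²) = √(50.75822 + 20.49916) = 8.441 km
R1–R3: √((0.028·111.32)² + (-0.004·102.9)²) = √(9.71544 + 0.16941) = 3.144 km
R1–R4: √((0.023·111.32)² + (-0.602·102.9)²) = √(6.55544 + 3837.28214) = 61.999 km
R1–R5: √((0.316·111.32)² + (-0.657·102.9)²) = √(1237.42977 + 4570.47659) = 76.210 km
R2–R3: √((-0.036·111.32)² + (0.040·102.9)²) = √(16.06022 + 16.94146) = 5.745 km
R2–R4: √((-0.041·111.32)² + (-0.558·102.9)²) = √(20.83119 + 3296.84969) = 57.599 km
R2–R5: √((0.252·111.32)² + (-0.613·102.9)²) = √(786.95061 + 3978.79624) = 69.034 km
R3–R4: √((-0.005·111.32)² + (-0.598·102.9)²) = √(0.30980 + 3786.45777) = 61.537 km
R3–R5: √((0.288·111.32)² + (-0.653·102.9)²) = √(1027.85386 + 4514.99332) = 74.450 km
R4–R5: √((0.293·111.32)² + (-0.055·102.9)²) = √(1063.85303 + 32.02994) = 33.104 km
Closest pair: R1–R3 at 3.144 km.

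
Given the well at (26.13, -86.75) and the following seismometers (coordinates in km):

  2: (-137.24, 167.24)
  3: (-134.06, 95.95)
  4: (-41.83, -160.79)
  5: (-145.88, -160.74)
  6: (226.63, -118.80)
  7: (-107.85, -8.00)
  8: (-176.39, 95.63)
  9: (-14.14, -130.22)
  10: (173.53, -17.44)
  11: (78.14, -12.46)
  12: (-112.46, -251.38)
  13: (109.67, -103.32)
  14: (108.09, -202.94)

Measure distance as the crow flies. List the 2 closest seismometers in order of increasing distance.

Distances from (26.13, -86.75):
2: √((-163.37)² + (253.99)²) = √(26689.7569 + 64510.9201) = 301.99 km
3: √((-160.19)² + (182.70)²) = √(25660.8361 + 33379.2900) = 242.98 km
4: √((-67.96)² + (-74.04)²) = √(4618.5616 + 5481.9216) = 100.50 km
5: √((-172.01)² + (-73.99)²) = √(29587.4401 + 5474.5201) = 187.25 km
6: √((200.50)² + (-32.05)²) = √(40200.2500 + 1027.2025) = 203.05 km
7: √((-133.98)² + (78.75)²) = √(17950.6404 + 6201.5625) = 155.41 km
8: √((-202.52)² + (182.38)²) = √(41014.3504 + 33262.4644) = 272.54 km
9: √((-40.27)² + (-43.47)²) = √(1621.6729 + 1889.6409) = 59.26 km
10: √((147.40)² + (69.31)²) = √(21726.7600 + 4803.8761) = 162.88 km
11: √((52.01)² + (74.29)²) = √(2705.0401 + 5519.0041) = 90.69 km
12: √((-138.59)² + (-164.63)²) = √(19207.1881 + 27103.0369) = 215.20 km
13: √((83.54)² + (-16.57)²) = √(6978.9316 + 274.5649) = 85.17 km
14: √((81.96)² + (-116.19)²) = √(6717.4416 + 13500.1161) = 142.19 km
Sorted: 9 (59.26 km) < 13 (85.17 km) < 11 (90.69 km) < 4 (100.50 km) < …

9, 13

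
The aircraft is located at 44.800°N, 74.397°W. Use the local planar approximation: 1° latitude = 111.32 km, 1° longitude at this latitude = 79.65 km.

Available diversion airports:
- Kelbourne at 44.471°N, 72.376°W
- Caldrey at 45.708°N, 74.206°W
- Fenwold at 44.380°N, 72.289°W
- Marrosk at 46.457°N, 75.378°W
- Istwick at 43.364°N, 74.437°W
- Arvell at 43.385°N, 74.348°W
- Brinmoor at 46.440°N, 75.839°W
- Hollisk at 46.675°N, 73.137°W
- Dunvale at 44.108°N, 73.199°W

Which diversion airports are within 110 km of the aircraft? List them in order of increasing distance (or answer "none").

Caldrey

Distances from 44.800°N, 74.397°W:
Kelbourne: 165.086 km
Caldrey: 102.217 km
Fenwold: 174.290 km
Marrosk: 200.324 km
Istwick: 159.887 km
Arvell: 157.566 km
Brinmoor: 215.689 km
Hollisk: 231.599 km
Dunvale: 122.635 km
Threshold 110 km: Caldrey (102.217 km) is within range.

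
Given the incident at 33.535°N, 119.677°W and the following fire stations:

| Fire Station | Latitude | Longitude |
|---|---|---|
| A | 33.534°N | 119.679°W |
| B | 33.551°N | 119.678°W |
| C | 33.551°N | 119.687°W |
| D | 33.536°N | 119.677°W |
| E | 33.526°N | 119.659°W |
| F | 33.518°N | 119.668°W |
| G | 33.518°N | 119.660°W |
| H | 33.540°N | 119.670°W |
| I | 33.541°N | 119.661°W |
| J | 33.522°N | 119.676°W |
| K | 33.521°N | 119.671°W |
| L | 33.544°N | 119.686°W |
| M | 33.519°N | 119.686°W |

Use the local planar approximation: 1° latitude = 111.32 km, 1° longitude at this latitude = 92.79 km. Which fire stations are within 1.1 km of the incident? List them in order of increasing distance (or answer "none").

Distances from 33.535°N, 119.677°W:
A: 0.216 km
B: 1.784 km
C: 2.008 km
D: 0.111 km
E: 1.948 km
F: 2.069 km
G: 2.464 km
H: 0.855 km
I: 1.628 km
J: 1.450 km
K: 1.655 km
L: 1.304 km
M: 1.967 km
Threshold 1.1 km: D (0.111 km), A (0.216 km), H (0.855 km) are within range.

D, A, H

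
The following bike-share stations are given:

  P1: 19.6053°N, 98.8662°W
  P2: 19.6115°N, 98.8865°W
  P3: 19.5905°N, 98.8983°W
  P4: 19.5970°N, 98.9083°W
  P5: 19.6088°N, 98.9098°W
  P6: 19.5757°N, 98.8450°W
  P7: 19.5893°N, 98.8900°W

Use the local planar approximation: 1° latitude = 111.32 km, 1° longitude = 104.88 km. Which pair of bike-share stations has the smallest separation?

Pairwise distances:
P1–P2: √((0.0062·111.32)² + (-0.0203·104.88)²) = √(0.476354 + 4.532914) = 2.2381 km
P1–P3: √((-0.0148·111.32)² + (-0.0321·104.88)²) = √(2.714375 + 11.334319) = 3.7482 km
P1–P4: √((-0.0083·111.32)² + (-0.0421·104.88)²) = √(0.853695 + 19.496181) = 4.5111 km
P1–P5: √((0.0035·111.32)² + (-0.0436·104.88)²) = √(0.151804 + 20.910207) = 4.5893 km
P1–P6: √((-0.0296·111.32)² + (0.0212·104.88)²) = √(10.857499 + 4.943757) = 3.9751 km
P1–P7: √((-0.0160·111.32)² + (-0.0238·104.88)²) = √(3.172388 + 6.230735) = 3.0665 km
P2–P3: √((-0.0210·111.32)² + (-0.0118·104.88)²) = √(5.464935 + 1.531614) = 2.6451 km
P2–P4: √((-0.0145·111.32)² + (-0.0218·104.88)²) = √(2.605448 + 5.227552) = 2.7987 km
P2–P5: √((-0.0027·111.32)² + (-0.0233·104.88)²) = √(0.090339 + 5.971689) = 2.4621 km
P2–P6: √((-0.0358·111.32)² + (0.0415·104.88)²) = √(15.882265 + 18.944430) = 5.9014 km
P2–P7: √((-0.0222·111.32)² + (-0.0035·104.88)²) = √(6.107343 + 0.134748) = 2.4984 km
P3–P4: √((0.0065·111.32)² + (-0.0100·104.88)²) = √(0.523568 + 1.099981) = 1.2742 km
P3–P5: √((0.0183·111.32)² + (-0.0115·104.88)²) = √(4.150005 + 1.454725) = 2.3674 km
P3–P6: √((-0.0148·111.32)² + (0.0533·104.88)²) = √(2.714375 + 31.249263) = 5.8278 km
P3–P7: √((-0.0012·111.32)² + (0.0083·104.88)²) = √(0.017845 + 0.757777) = 0.8807 km
P4–P5: √((0.0118·111.32)² + (-0.0015·104.88)²) = √(1.725482 + 0.024750) = 1.3230 km
P4–P6: √((-0.0213·111.32)² + (0.0633·104.88)²) = √(5.622191 + 44.075046) = 7.0496 km
P4–P7: √((-0.0077·111.32)² + (0.0183·104.88)²) = √(0.734730 + 3.683728) = 2.1020 km
P5–P6: √((-0.0331·111.32)² + (0.0648·104.88)²) = √(13.576955 + 46.188661) = 7.7308 km
P5–P7: √((-0.0195·111.32)² + (0.0198·104.88)²) = √(4.712112 + 4.312367) = 3.0041 km
P6–P7: √((0.0136·111.32)² + (-0.0450·104.88)²) = √(2.292051 + 22.274624) = 4.9565 km
Closest pair: P3–P7 at 0.8807 km.

P3 and P7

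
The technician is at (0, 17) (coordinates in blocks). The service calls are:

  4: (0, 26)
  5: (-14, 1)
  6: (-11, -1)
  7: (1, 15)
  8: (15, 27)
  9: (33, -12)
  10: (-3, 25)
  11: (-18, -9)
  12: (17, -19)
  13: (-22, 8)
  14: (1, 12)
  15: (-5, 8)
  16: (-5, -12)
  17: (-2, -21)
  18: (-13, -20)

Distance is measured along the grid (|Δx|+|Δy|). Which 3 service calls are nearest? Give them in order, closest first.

7, 14, 4

Distances from (0, 17):
4: |0| + |9| = 0 + 9 = 9 blocks
5: |-14| + |-16| = 14 + 16 = 30 blocks
6: |-11| + |-18| = 11 + 18 = 29 blocks
7: |1| + |-2| = 1 + 2 = 3 blocks
8: |15| + |10| = 15 + 10 = 25 blocks
9: |33| + |-29| = 33 + 29 = 62 blocks
10: |-3| + |8| = 3 + 8 = 11 blocks
11: |-18| + |-26| = 18 + 26 = 44 blocks
12: |17| + |-36| = 17 + 36 = 53 blocks
13: |-22| + |-9| = 22 + 9 = 31 blocks
14: |1| + |-5| = 1 + 5 = 6 blocks
15: |-5| + |-9| = 5 + 9 = 14 blocks
16: |-5| + |-29| = 5 + 29 = 34 blocks
17: |-2| + |-38| = 2 + 38 = 40 blocks
18: |-13| + |-37| = 13 + 37 = 50 blocks
Sorted: 7 (3 blocks) < 14 (6 blocks) < 4 (9 blocks) < 10 (11 blocks) < 15 (14 blocks) < …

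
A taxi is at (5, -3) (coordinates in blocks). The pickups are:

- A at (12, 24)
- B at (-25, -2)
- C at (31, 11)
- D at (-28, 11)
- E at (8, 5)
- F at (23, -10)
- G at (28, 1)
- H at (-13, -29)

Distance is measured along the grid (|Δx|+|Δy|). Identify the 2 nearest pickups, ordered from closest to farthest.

Distances from (5, -3):
A: 34 blocks
B: 31 blocks
C: 40 blocks
D: 47 blocks
E: 11 blocks
F: 25 blocks
G: 27 blocks
H: 44 blocks
Sorted: E (11 blocks) < F (25 blocks) < G (27 blocks) < B (31 blocks) < …

E, F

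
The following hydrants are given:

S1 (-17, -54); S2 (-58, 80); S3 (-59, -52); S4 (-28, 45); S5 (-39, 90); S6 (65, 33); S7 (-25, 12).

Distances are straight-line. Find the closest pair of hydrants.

Pairwise distances:
S2–S5: √((19)² + (10)²) = √(361.000 + 100.000) = 21.5
S4–S7: √((3)² + (-33)²) = √(9.000 + 1089.000) = 33.1
S1–S3: √((-42)² + (2)²) = √(1764.000 + 4.000) = 42.0
S2–S4: √((30)² + (-35)²) = √(900.000 + 1225.000) = 46.1
S4–S5: √((-11)² + (45)²) = √(121.000 + 2025.000) = 46.3
S1–S7: √((-8)² + (66)²) = √(64.000 + 4356.000) = 66.5
S3–S7: √((34)² + (64)²) = √(1156.000 + 4096.000) = 72.5
S2–S7: √((33)² + (-68)²) = √(1089.000 + 4624.000) = 75.6
S5–S7: √((14)² + (-78)²) = √(196.000 + 6084.000) = 79.2
S6–S7: √((-90)² + (-21)²) = √(8100.000 + 441.000) = 92.4
S4–S6: √((93)² + (-12)²) = √(8649.000 + 144.000) = 93.8
S1–S4: √((-11)² + (99)²) = √(121.000 + 9801.000) = 99.6
S3–S4: √((31)² + (97)²) = √(961.000 + 9409.000) = 101.8
S5–S6: √((104)² + (-57)²) = √(10816.000 + 3249.000) = 118.6
S1–S6: √((82)² + (87)²) = √(6724.000 + 7569.000) = 119.6
S2–S6: √((123)² + (-47)²) = √(15129.000 + 2209.000) = 131.7
S2–S3: √((-1)² + (-132)²) = √(1.000 + 17424.000) = 132.0
S1–S2: √((-41)² + (134)²) = √(1681.000 + 17956.000) = 140.1
S3–S5: √((20)² + (142)²) = √(400.000 + 20164.000) = 143.4
S1–S5: √((-22)² + (144)²) = √(484.000 + 20736.000) = 145.7
S3–S6: √((124)² + (85)²) = √(15376.000 + 7225.000) = 150.3
Closest pair: S2–S5 at 21.5.

S2 and S5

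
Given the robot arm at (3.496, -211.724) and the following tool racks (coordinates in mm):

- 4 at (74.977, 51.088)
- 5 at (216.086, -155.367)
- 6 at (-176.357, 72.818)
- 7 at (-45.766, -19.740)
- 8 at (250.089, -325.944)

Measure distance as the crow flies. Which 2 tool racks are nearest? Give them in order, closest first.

Distances from (3.496, -211.724):
4: √((71.481)² + (262.812)²) = √(5109.53336 + 69070.14734) = 272.359 mm
5: √((212.590)² + (56.357)²) = √(45194.50810 + 3176.11145) = 219.933 mm
6: √((-179.853)² + (284.542)²) = √(32347.10161 + 80964.14976) = 336.617 mm
7: √((-49.262)² + (191.984)²) = √(2426.74464 + 36857.85626) = 198.203 mm
8: √((246.593)² + (-114.220)²) = √(60808.10765 + 13046.20840) = 271.762 mm
Sorted: 7 (198.203 mm) < 5 (219.933 mm) < 8 (271.762 mm) < 4 (272.359 mm) < …

7, 5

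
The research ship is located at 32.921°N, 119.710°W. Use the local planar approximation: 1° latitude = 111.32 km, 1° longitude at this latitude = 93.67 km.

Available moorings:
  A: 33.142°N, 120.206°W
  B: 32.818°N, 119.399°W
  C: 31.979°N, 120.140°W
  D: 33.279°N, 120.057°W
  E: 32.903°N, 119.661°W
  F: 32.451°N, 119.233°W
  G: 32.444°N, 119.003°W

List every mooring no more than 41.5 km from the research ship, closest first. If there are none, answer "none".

E, B

Distances from 32.921°N, 119.710°W:
A: √((0.221·111.32)² + (-0.496·93.67)²) = √(605.24463 + 2158.56133) = 52.572 km
B: √((-0.103·111.32)² + (0.311·93.67)²) = √(131.46824 + 848.63672) = 31.307 km
C: √((-0.942·111.32)² + (-0.430·93.67)²) = √(10996.34105 + 1622.32534) = 112.333 km
D: √((0.358·111.32)² + (-0.347·93.67)²) = √(1588.22654 + 1056.47686) = 51.427 km
E: √((-0.018·111.32)² + (0.049·93.67)²) = √(4.01505 + 21.06654) = 5.008 km
F: √((-0.470·111.32)² + (0.477·93.67)²) = √(2737.42426 + 1996.35512) = 68.802 km
G: √((-0.477·111.32)² + (0.707·93.67)²) = √(2819.57177 + 4385.70957) = 84.884 km
Threshold 41.5 km: E (5.008 km), B (31.307 km) are within range.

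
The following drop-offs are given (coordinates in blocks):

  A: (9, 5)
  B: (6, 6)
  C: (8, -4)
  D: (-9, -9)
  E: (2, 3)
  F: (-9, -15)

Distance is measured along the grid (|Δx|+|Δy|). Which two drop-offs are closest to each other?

A and B

Pairwise distances:
A–B: 4 blocks
A–C: 10 blocks
A–D: 32 blocks
A–E: 9 blocks
A–F: 38 blocks
B–C: 12 blocks
B–D: 30 blocks
B–E: 7 blocks
B–F: 36 blocks
C–D: 22 blocks
C–E: 13 blocks
C–F: 28 blocks
D–E: 23 blocks
D–F: 6 blocks
E–F: 29 blocks
Closest pair: A–B at 4 blocks.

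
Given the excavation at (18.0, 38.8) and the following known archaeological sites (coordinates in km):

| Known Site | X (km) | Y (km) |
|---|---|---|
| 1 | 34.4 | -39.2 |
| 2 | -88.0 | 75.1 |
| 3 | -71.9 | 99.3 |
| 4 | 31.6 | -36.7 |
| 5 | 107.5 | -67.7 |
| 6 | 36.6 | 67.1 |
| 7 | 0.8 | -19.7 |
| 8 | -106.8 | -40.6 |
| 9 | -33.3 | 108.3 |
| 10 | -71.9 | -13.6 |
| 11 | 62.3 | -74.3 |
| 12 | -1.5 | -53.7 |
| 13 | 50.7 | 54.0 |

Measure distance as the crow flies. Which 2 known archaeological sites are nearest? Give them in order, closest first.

Distances from (18.0, 38.8):
1: 79.7 km
2: 112.0 km
3: 108.4 km
4: 76.7 km
5: 139.1 km
6: 33.9 km
7: 61.0 km
8: 147.9 km
9: 86.4 km
10: 104.1 km
11: 121.5 km
12: 94.5 km
13: 36.1 km
Sorted: 6 (33.9 km) < 13 (36.1 km) < 7 (61.0 km) < 4 (76.7 km) < …

6, 13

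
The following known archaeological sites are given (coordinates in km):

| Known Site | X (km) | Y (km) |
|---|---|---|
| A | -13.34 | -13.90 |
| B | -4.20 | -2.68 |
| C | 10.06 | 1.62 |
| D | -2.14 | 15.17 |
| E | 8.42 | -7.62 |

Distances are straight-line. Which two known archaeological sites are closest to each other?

Pairwise distances:
A–B: 14.47 km
A–C: 28.08 km
A–D: 31.15 km
A–E: 22.65 km
B–C: 14.89 km
B–D: 17.97 km
B–E: 13.55 km
C–D: 18.23 km
C–E: 9.38 km
D–E: 25.12 km
Closest pair: C–E at 9.38 km.

C and E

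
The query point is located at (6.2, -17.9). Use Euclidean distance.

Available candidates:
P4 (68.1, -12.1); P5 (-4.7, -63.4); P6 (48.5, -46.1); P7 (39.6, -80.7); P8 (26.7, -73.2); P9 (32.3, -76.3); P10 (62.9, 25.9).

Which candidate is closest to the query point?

P5

Distances from (6.2, -17.9):
P4: √((61.9)² + (5.8)²) = √(3831.610 + 33.640) = 62.2
P5: √((-10.9)² + (-45.5)²) = √(118.810 + 2070.250) = 46.8
P6: √((42.3)² + (-28.2)²) = √(1789.290 + 795.240) = 50.8
P7: √((33.4)² + (-62.8)²) = √(1115.560 + 3943.840) = 71.1
P8: √((20.5)² + (-55.3)²) = √(420.250 + 3058.090) = 59.0
P9: √((26.1)² + (-58.4)²) = √(681.210 + 3410.560) = 64.0
P10: √((56.7)² + (43.8)²) = √(3214.890 + 1918.440) = 71.6
Minimum: P5 at 46.8.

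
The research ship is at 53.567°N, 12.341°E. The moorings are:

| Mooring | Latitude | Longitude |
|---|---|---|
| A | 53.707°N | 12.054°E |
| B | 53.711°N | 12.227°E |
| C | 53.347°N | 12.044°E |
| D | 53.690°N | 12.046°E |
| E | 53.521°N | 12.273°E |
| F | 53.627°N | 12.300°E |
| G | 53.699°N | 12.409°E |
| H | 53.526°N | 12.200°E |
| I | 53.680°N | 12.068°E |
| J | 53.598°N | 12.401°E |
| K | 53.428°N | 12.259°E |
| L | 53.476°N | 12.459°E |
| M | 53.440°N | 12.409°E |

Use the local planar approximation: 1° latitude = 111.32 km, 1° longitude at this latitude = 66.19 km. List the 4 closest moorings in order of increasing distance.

J, E, F, H

Distances from 53.567°N, 12.341°E:
A: 24.571 km
B: 17.717 km
C: 31.404 km
D: 23.848 km
E: 6.818 km
F: 7.209 km
G: 15.368 km
H: 10.389 km
I: 22.017 km
J: 5.261 km
K: 16.398 km
L: 12.791 km
M: 14.837 km
Sorted: J (5.261 km) < E (6.818 km) < F (7.209 km) < H (10.389 km) < L (12.791 km) < M (14.837 km) < …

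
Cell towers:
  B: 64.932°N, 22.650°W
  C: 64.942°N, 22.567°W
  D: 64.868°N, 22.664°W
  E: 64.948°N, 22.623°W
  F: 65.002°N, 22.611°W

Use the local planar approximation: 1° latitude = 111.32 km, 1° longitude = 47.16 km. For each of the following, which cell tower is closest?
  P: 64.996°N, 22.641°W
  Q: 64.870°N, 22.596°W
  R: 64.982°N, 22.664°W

P at 64.996°N, 22.641°W:
  B: 7.137 km
  C: 6.951 km
  D: 14.290 km
  E: 5.410 km
  F: 1.565 km
  → nearest: F (1.565 km)
Q at 64.870°N, 22.596°W:
  B: 7.357 km
  C: 8.131 km
  D: 3.215 km
  E: 8.776 km
  F: 14.711 km
  → nearest: D (3.215 km)
R at 64.982°N, 22.664°W:
  B: 5.605 km
  C: 6.384 km
  D: 12.690 km
  E: 4.250 km
  F: 3.347 km
  → nearest: F (3.347 km)

P→F; Q→D; R→F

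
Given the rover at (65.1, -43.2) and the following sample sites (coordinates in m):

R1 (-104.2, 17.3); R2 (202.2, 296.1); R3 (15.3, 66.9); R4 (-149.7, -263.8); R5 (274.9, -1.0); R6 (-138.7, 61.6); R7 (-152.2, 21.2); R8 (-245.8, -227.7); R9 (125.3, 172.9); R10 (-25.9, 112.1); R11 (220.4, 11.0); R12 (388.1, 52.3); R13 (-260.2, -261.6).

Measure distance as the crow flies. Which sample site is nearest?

Distances from (65.1, -43.2):
R1: √((-169.3)² + (60.5)²) = √(28662.490 + 3660.250) = 179.8 m
R2: √((137.1)² + (339.3)²) = √(18796.410 + 115124.490) = 366.0 m
R3: √((-49.8)² + (110.1)²) = √(2480.040 + 12122.010) = 120.8 m
R4: √((-214.8)² + (-220.6)²) = √(46139.040 + 48664.360) = 307.9 m
R5: √((209.8)² + (42.2)²) = √(44016.040 + 1780.840) = 214.0 m
R6: √((-203.8)² + (104.8)²) = √(41534.440 + 10983.040) = 229.2 m
R7: √((-217.3)² + (64.4)²) = √(47219.290 + 4147.360) = 226.6 m
R8: √((-310.9)² + (-184.5)²) = √(96658.810 + 34040.250) = 361.5 m
R9: √((60.2)² + (216.1)²) = √(3624.040 + 46699.210) = 224.3 m
R10: √((-91.0)² + (155.3)²) = √(8281.000 + 24118.090) = 180.0 m
R11: √((155.3)² + (54.2)²) = √(24118.090 + 2937.640) = 164.5 m
R12: √((323.0)² + (95.5)²) = √(104329.000 + 9120.250) = 336.8 m
R13: √((-325.3)² + (-218.4)²) = √(105820.090 + 47698.560) = 391.8 m
Minimum: R3 at 120.8 m.

R3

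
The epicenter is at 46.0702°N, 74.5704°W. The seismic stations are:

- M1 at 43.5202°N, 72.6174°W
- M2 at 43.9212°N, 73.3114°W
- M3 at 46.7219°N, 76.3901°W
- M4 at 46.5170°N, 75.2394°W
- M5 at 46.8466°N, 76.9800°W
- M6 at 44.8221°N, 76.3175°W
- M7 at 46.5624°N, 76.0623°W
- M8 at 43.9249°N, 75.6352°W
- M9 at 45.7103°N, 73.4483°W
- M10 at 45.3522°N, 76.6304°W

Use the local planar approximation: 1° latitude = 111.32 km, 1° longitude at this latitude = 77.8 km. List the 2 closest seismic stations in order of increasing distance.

Distances from 46.0702°N, 74.5704°W:
M1: √((-2.5500·111.32)² + (1.9530·77.8)²) = √(80579.905956 + 23086.796804) = 321.9731 km
M2: √((-2.1490·111.32)² + (1.2590·77.8)²) = √(57229.404424 + 9594.241680) = 258.5027 km
M3: √((0.6517·111.32)² + (-1.8197·77.8)²) = √(5263.102612 + 20042.818059) = 159.0783 km
M4: √((0.4468·111.32)² + (-0.6690·77.8)²) = √(2473.846361 + 2709.015123) = 71.9921 km
M5: √((0.7764·111.32)² + (-2.4096·77.8)²) = √(7469.945767 + 35143.831097) = 206.4310 km
M6: √((-1.2481·111.32)² + (-1.7471·77.8)²) = √(19303.904559 + 18475.437078) = 194.3691 km
M7: √((0.4922·111.32)² + (-1.4919·77.8)²) = √(3002.130827 + 13472.203115) = 128.3524 km
M8: √((-2.1453·111.32)² + (-1.0648·77.8)²) = √(57032.506789 + 6862.704181) = 252.7750 km
M9: √((-0.3599·111.32)² + (1.1221·77.8)²) = √(1605.129545 + 7621.181748) = 96.0537 km
M10: √((-0.7180·111.32)² + (-2.0600·77.8)²) = √(6388.446819 + 25685.831824) = 179.0929 km
Sorted: M4 (71.9921 km) < M9 (96.0537 km) < M7 (128.3524 km) < M3 (159.0783 km) < …

M4, M9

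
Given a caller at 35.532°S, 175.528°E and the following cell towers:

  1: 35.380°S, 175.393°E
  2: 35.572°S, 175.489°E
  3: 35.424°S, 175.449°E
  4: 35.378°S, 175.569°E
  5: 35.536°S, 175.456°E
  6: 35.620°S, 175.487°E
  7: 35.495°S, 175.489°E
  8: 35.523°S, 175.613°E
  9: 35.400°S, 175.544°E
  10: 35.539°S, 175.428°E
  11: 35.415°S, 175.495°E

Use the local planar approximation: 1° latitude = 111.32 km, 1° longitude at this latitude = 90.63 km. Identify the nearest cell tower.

7

Distances from 35.532°S, 175.528°E:
1: 20.881 km
2: 5.685 km
3: 13.993 km
4: 17.541 km
5: 6.541 km
6: 10.477 km
7: 5.428 km
8: 7.768 km
9: 14.766 km
10: 9.096 km
11: 13.363 km
Minimum: 7 at 5.428 km.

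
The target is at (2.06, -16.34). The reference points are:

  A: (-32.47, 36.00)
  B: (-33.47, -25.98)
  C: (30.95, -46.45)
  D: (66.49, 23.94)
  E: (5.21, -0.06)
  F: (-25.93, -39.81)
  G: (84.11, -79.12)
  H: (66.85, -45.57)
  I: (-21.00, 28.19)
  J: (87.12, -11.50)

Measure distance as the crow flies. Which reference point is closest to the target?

Distances from (2.06, -16.34):
A: 62.70
B: 36.81
C: 41.73
D: 75.98
E: 16.58
F: 36.53
G: 103.31
H: 71.08
I: 50.15
J: 85.20
Minimum: E at 16.58.

E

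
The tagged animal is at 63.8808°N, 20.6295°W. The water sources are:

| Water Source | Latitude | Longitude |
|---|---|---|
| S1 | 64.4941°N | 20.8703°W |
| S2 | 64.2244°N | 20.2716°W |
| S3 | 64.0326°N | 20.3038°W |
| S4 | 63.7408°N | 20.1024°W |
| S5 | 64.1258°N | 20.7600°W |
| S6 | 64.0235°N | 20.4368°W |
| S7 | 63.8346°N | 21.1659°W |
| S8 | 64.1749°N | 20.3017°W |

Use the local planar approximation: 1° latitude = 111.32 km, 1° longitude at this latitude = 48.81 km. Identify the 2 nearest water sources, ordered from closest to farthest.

Distances from 63.8808°N, 20.6295°W:
S1: 69.2769 km
S2: 42.0499 km
S3: 23.2009 km
S4: 30.0799 km
S5: 28.0073 km
S6: 18.4611 km
S7: 26.6820 km
S8: 36.4397 km
Sorted: S6 (18.4611 km) < S3 (23.2009 km) < S7 (26.6820 km) < S5 (28.0073 km) < …

S6, S3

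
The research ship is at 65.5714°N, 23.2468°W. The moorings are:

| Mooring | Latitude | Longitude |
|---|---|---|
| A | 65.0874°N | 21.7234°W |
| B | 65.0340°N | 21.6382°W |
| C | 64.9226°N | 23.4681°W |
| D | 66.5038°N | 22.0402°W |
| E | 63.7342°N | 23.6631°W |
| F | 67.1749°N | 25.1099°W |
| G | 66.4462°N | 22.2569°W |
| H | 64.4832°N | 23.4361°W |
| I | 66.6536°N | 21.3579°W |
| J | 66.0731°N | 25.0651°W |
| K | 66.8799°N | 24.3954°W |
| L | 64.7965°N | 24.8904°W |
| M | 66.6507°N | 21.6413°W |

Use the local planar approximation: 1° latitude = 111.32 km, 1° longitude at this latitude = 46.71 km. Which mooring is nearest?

C

Distances from 65.5714°N, 23.2468°W:
A: 89.2547 km
B: 96.0443 km
C: 72.9604 km
D: 118.1094 km
E: 205.4395 km
F: 198.5856 km
G: 107.8025 km
H: 121.4607 km
I: 149.3244 km
J: 101.6500 km
K: 155.2286 km
L: 115.4779 km
M: 141.6312 km
Minimum: C at 72.9604 km.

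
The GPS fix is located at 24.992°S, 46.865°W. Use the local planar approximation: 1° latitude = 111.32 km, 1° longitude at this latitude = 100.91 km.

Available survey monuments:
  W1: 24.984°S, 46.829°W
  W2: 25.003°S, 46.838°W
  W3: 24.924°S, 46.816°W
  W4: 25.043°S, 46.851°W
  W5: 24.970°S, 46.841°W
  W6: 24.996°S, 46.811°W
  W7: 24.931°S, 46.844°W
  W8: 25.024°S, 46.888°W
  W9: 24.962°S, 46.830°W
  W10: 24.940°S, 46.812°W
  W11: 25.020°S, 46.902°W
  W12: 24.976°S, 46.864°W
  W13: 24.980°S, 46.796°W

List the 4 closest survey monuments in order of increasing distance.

W12, W2, W5, W1

Distances from 24.992°S, 46.865°W:
W1: √((0.008·111.32)² + (0.036·100.91)²) = √(0.79310 + 13.19695) = 3.740 km
W2: √((-0.011·111.32)² + (0.027·100.91)²) = √(1.49945 + 7.42328) = 2.987 km
W3: √((0.068·111.32)² + (0.049·100.91)²) = √(57.30127 + 24.44897) = 9.042 km
W4: √((-0.051·111.32)² + (0.014·100.91)²) = √(32.23196 + 1.99583) = 5.850 km
W5: √((0.022·111.32)² + (0.024·100.91)²) = √(5.99780 + 5.86531) = 3.444 km
W6: √((-0.004·111.32)² + (0.054·100.91)²) = √(0.19827 + 29.69313) = 5.467 km
W7: √((0.061·111.32)² + (0.021·100.91)²) = √(46.11116 + 4.49063) = 7.113 km
W8: √((-0.032·111.32)² + (-0.023·100.91)²) = √(12.68955 + 5.38672) = 4.252 km
W9: √((0.030·111.32)² + (0.035·100.91)²) = √(11.15293 + 12.47396) = 4.861 km
W10: √((0.052·111.32)² + (0.053·100.91)²) = √(33.50835 + 28.60356) = 7.881 km
W11: √((-0.028·111.32)² + (-0.037·100.91)²) = √(9.71544 + 13.94029) = 4.864 km
W12: √((0.016·111.32)² + (0.001·100.91)²) = √(3.17239 + 0.01018) = 1.784 km
W13: √((0.012·111.32)² + (0.069·100.91)²) = √(1.78447 + 48.48044) = 7.090 km
Sorted: W12 (1.784 km) < W2 (2.987 km) < W5 (3.444 km) < W1 (3.740 km) < W8 (4.252 km) < W9 (4.861 km) < …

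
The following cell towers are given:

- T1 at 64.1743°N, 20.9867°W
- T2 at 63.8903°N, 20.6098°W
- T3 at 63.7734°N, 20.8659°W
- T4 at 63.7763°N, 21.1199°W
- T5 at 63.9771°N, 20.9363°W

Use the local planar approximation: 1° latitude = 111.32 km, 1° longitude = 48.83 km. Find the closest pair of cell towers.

T3 and T4

Pairwise distances:
T1–T2: 36.5815 km
T1–T3: 45.0163 km
T1–T4: 44.7802 km
T1–T5: 22.0898 km
T2–T3: 18.0480 km
T2–T4: 27.9547 km
T2–T5: 18.6425 km
T3–T4: 12.4070 km
T3–T5: 22.9350 km
T4–T5: 24.0839 km
Closest pair: T3–T4 at 12.4070 km.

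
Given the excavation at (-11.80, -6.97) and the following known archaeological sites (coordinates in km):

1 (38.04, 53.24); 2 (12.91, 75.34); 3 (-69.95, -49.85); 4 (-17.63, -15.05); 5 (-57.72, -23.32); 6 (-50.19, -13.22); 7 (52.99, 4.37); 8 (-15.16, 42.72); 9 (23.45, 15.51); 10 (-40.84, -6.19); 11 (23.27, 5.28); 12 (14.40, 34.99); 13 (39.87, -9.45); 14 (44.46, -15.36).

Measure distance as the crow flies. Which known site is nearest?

Distances from (-11.80, -6.97):
1: 78.16 km
2: 85.94 km
3: 72.25 km
4: 9.96 km
5: 48.74 km
6: 38.90 km
7: 65.77 km
8: 49.80 km
9: 41.81 km
10: 29.05 km
11: 37.15 km
12: 49.47 km
13: 51.73 km
14: 56.88 km
Minimum: 4 at 9.96 km.

4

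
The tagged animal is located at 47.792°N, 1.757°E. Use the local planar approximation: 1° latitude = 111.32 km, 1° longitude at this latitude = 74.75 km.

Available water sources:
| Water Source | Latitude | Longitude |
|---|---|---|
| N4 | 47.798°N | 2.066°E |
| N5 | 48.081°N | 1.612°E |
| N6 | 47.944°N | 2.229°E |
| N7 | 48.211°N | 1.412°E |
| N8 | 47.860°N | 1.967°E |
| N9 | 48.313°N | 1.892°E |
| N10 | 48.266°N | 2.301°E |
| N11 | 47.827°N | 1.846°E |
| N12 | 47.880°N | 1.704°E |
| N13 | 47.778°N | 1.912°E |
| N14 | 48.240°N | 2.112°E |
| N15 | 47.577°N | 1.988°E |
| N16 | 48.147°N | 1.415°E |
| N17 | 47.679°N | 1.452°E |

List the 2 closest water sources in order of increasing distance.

Distances from 47.792°N, 1.757°E:
N4: 23.107 km
N5: 33.948 km
N6: 39.130 km
N7: 53.298 km
N8: 17.427 km
N9: 58.869 km
N10: 66.617 km
N11: 7.710 km
N12: 10.567 km
N13: 11.691 km
N14: 56.492 km
N15: 29.512 km
N16: 47.067 km
N17: 26.039 km
Sorted: N11 (7.710 km) < N12 (10.567 km) < N13 (11.691 km) < N8 (17.427 km) < …

N11, N12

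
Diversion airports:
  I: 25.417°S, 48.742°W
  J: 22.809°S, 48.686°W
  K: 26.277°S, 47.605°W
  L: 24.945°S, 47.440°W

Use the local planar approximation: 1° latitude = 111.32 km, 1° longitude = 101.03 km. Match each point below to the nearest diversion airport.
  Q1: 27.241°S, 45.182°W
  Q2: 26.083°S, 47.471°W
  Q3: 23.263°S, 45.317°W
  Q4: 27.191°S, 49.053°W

Q1 at 27.241°S, 45.182°W:
  I: √((1.824·111.32)² + (-3.560·101.03)²) = √(41228.36035 + 129360.20702) = 413.024 km
  J: √((4.432·111.32)² + (-3.504·101.03)²) = √(243414.19372 + 125322.45704) = 607.237 km
  K: √((0.964·111.32)² + (-2.423·101.03)²) = √(11515.96836 + 59924.92984) = 267.284 km
  L: √((2.296·111.32)² + (-2.258·101.03)²) = √(65326.61615 + 52041.35325) = 342.590 km
  → nearest: K (267.284 km)
Q2 at 26.083°S, 47.471°W:
  I: √((0.666·111.32)² + (-1.271·101.03)²) = √(5496.60911 + 16488.90467) = 148.275 km
  J: √((3.274·111.32)² + (-1.215·101.03)²) = √(132832.31619 + 15067.91848) = 384.578 km
  K: √((-0.194·111.32)² + (-0.134·101.03)²) = √(466.39067 + 183.27799) = 25.489 km
  L: √((1.138·111.32)² + (0.031·101.03)²) = √(16048.36966 + 9.80899) = 126.721 km
  → nearest: K (25.489 km)
Q3 at 23.263°S, 45.317°W:
  I: √((-2.154·111.32)² + (-3.425·101.03)²) = √(57496.02137 + 119735.20377) = 420.988 km
  J: √((0.454·111.32)² + (-3.369·101.03)²) = √(2554.21882 + 115851.78455) = 344.102 km
  K: √((-3.014·111.32)² + (-2.288·101.03)²) = √(112572.65042 + 53433.39222) = 407.438 km
  L: √((-1.682·111.32)² + (-2.123·101.03)²) = √(35058.90748 + 46004.54019) = 284.716 km
  → nearest: L (284.716 km)
Q4 at 27.191°S, 49.053°W:
  I: √((1.774·111.32)² + (0.311·101.03)²) = √(38999.01394 + 987.23714) = 199.966 km
  J: √((4.382·111.32)² + (0.367·101.03)²) = √(237952.97656 + 1374.77883) = 489.211 km
  K: √((0.914·111.32)² + (1.448·101.03)²) = √(10352.34619 + 21401.18542) = 178.195 km
  L: √((2.246·111.32)² + (1.613·101.03)²) = √(62512.36061 + 26556.41463) = 298.444 km
  → nearest: K (178.195 km)

Q1→K; Q2→K; Q3→L; Q4→K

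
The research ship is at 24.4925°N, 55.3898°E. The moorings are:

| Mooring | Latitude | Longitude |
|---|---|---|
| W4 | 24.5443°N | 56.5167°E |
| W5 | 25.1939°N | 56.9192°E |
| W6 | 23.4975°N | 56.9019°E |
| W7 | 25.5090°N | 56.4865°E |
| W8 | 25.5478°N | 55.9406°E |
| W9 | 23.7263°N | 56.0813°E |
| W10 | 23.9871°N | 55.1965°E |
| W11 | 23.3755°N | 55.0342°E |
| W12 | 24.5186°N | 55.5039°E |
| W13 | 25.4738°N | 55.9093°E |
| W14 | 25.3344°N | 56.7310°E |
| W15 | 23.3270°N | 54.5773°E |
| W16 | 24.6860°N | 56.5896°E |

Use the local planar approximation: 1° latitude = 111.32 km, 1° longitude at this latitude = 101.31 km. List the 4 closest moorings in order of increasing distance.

Distances from 24.4925°N, 55.3898°E:
W4: √((0.0518·111.32)² + (1.1269·101.31)²) = √(33.251092 + 13033.930127) = 114.3118 km
W5: √((0.7014·111.32)² + (1.5294·101.31)²) = √(6096.462664 + 24007.492531) = 173.5049 km
W6: √((-0.9950·111.32)² + (1.5121·101.31)²) = √(12268.530780 + 23467.436830) = 189.0396 km
W7: √((1.0165·111.32)² + (1.0967·101.31)²) = √(12804.456860 + 12344.693674) = 158.5848 km
W8: √((1.0553·111.32)² + (0.5508·101.31)²) = √(13800.609636 + 3113.812759) = 130.0555 km
W9: √((-0.7662·111.32)² + (0.6915·101.31)²) = √(7274.961354 + 4907.824221) = 110.3757 km
W10: √((-0.5054·111.32)² + (-0.1933·101.31)²) = √(3165.314524 + 383.502623) = 59.5719 km
W11: √((-1.1170·111.32)² + (-0.3556·101.31)²) = √(15461.539759 + 1297.860859) = 129.4581 km
W12: √((0.0261·111.32)² + (0.1141·101.31)²) = √(8.441651 + 133.621370) = 11.9190 km
W13: √((0.9813·111.32)² + (0.5195·101.31)²) = √(11933.009683 + 2769.974267) = 121.2559 km
W14: √((0.8419·111.32)² + (1.3412·101.31)²) = √(8783.496132 + 18462.551520) = 165.0638 km
W15: √((-1.1655·111.32)² + (-0.8125·101.31)²) = √(16833.365413 + 6775.656332) = 153.6523 km
W16: √((0.1935·111.32)² + (1.1998·101.31)²) = √(463.989694 + 14774.825011) = 123.4456 km
Sorted: W12 (11.9190 km) < W10 (59.5719 km) < W9 (110.3757 km) < W4 (114.3118 km) < W13 (121.2559 km) < W16 (123.4456 km) < …

W12, W10, W9, W4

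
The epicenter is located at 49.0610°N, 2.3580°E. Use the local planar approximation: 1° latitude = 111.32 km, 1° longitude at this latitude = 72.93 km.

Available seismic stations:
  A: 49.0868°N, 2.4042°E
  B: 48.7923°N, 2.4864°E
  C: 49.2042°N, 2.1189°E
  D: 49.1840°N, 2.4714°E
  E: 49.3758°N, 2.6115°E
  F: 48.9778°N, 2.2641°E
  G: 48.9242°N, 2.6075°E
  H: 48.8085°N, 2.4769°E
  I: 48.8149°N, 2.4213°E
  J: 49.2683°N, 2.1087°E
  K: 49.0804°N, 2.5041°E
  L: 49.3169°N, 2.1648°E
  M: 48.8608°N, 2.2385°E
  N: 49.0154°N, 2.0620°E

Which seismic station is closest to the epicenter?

Distances from 49.0610°N, 2.3580°E:
A: √((0.0258·111.32)² + (0.0462·72.93)²) = √(8.248706 + 11.352627) = 4.4273 km
B: √((-0.2687·111.32)² + (0.1284·72.93)²) = √(894.708840 + 87.688466) = 31.3432 km
C: √((0.1432·111.32)² + (-0.2391·72.93)²) = √(254.116246 + 304.068603) = 23.6259 km
D: √((0.1230·111.32)² + (0.1134·72.93)²) = √(187.480722 + 68.397234) = 15.9962 km
E: √((0.3148·111.32)² + (0.2535·72.93)²) = √(1228.049415 + 341.797085) = 39.6213 km
F: √((-0.0832·111.32)² + (-0.0939·72.93)²) = √(85.781384 + 46.896843) = 11.5186 km
G: √((-0.1368·111.32)² + (0.2495·72.93)²) = √(231.909527 + 331.095690) = 23.7277 km
H: √((-0.2525·111.32)² + (0.1189·72.93)²) = √(790.076529 + 75.192779) = 29.4155 km
I: √((-0.2461·111.32)² + (0.0633·72.93)²) = √(750.532707 + 21.311786) = 27.7821 km
J: √((0.2073·111.32)² + (-0.2493·72.93)²) = √(532.531129 + 330.565088) = 29.3785 km
K: √((0.0194·111.32)² + (0.1461·72.93)²) = √(4.663907 + 113.530581) = 10.8717 km
L: √((0.2559·111.32)² + (-0.1932·72.93)²) = √(811.497091 + 198.530242) = 31.7809 km
M: √((-0.2002·111.32)² + (-0.1195·72.93)²) = √(496.677563 + 75.953578) = 23.9297 km
N: √((-0.0456·111.32)² + (-0.2960·72.93)²) = √(25.767725 + 466.010658) = 22.1761 km
Minimum: A at 4.4273 km.

A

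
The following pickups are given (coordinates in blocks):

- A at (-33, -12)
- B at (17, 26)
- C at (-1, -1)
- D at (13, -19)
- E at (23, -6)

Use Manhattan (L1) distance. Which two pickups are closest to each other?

Pairwise distances:
A–B: 88 blocks
A–C: 43 blocks
A–D: 53 blocks
A–E: 62 blocks
B–C: 45 blocks
B–D: 49 blocks
B–E: 38 blocks
C–D: 32 blocks
C–E: 29 blocks
D–E: 23 blocks
Closest pair: D–E at 23 blocks.

D and E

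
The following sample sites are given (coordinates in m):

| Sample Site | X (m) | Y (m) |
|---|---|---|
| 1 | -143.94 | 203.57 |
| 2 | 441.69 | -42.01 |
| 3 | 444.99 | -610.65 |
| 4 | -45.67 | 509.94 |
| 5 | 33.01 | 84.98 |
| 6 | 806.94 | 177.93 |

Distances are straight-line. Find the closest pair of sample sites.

1 and 5

Pairwise distances:
1–5: 213.01 m
1–4: 321.74 m
2–6: 426.36 m
2–5: 427.96 m
4–5: 432.18 m
2–3: 568.65 m
1–2: 635.04 m
2–4: 736.32 m
5–6: 779.49 m
3–5: 808.47 m
3–6: 867.68 m
4–6: 914.97 m
1–6: 951.23 m
1–3: 1004.88 m
3–4: 1223.30 m
Closest pair: 1–5 at 213.01 m.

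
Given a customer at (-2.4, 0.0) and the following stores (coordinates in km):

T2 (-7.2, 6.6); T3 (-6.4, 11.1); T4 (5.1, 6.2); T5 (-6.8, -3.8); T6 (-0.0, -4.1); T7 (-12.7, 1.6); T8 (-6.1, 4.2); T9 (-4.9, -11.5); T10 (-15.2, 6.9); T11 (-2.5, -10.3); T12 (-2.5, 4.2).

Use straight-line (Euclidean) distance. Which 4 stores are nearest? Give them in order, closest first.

Distances from (-2.4, 0.0):
T2: √((-4.8)² + (6.6)²) = √(23.0400 + 43.5600) = 8.16 km
T3: √((-4.0)² + (11.1)²) = √(16.0000 + 123.2100) = 11.80 km
T4: √((7.5)² + (6.2)²) = √(56.2500 + 38.4400) = 9.73 km
T5: √((-4.4)² + (-3.8)²) = √(19.3600 + 14.4400) = 5.81 km
T6: √((2.4)² + (-4.1)²) = √(5.7600 + 16.8100) = 4.75 km
T7: √((-10.3)² + (1.6)²) = √(106.0900 + 2.5600) = 10.42 km
T8: √((-3.7)² + (4.2)²) = √(13.6900 + 17.6400) = 5.60 km
T9: √((-2.5)² + (-11.5)²) = √(6.2500 + 132.2500) = 11.77 km
T10: √((-12.8)² + (6.9)²) = √(163.8400 + 47.6100) = 14.54 km
T11: √((-0.1)² + (-10.3)²) = √(0.0100 + 106.0900) = 10.30 km
T12: √((-0.1)² + (4.2)²) = √(0.0100 + 17.6400) = 4.20 km
Sorted: T12 (4.20 km) < T6 (4.75 km) < T8 (5.60 km) < T5 (5.81 km) < T2 (8.16 km) < T4 (9.73 km) < …

T12, T6, T8, T5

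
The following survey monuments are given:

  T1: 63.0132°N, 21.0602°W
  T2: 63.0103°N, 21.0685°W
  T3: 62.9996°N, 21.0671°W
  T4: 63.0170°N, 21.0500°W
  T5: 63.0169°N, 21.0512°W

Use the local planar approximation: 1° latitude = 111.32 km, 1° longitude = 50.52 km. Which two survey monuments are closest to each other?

T4 and T5

Pairwise distances:
T4–T5: 0.0616 km
T1–T2: 0.5292 km
T1–T5: 0.6135 km
T1–T4: 0.6667 km
T2–T5: 1.1418 km
T2–T3: 1.1932 km
T2–T4: 1.1957 km
T1–T3: 1.5536 km
T3–T5: 2.0866 km
T3–T4: 2.1209 km
Closest pair: T4–T5 at 0.0616 km.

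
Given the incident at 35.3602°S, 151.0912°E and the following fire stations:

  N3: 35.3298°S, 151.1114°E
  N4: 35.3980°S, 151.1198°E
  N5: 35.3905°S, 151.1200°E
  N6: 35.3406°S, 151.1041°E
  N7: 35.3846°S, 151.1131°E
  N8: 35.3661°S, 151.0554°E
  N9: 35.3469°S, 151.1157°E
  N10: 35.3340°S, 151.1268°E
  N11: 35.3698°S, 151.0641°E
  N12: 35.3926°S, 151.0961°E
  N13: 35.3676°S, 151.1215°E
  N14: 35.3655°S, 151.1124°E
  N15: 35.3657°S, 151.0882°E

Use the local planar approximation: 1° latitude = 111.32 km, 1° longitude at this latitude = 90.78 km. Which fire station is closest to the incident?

Distances from 35.3602°S, 151.0912°E:
N3: √((0.0304·111.32)² + (0.0202·90.78)²) = √(11.452322 + 3.362661) = 3.8490 km
N4: √((-0.0378·111.32)² + (0.0286·90.78)²) = √(17.706389 + 6.740815) = 4.9444 km
N5: √((-0.0303·111.32)² + (0.0288·90.78)²) = √(11.377102 + 6.835422) = 4.2676 km
N6: √((0.0196·111.32)² + (0.0129·90.78)²) = √(4.760565 + 1.371386) = 2.4763 km
N7: √((-0.0244·111.32)² + (0.0219·90.78)²) = √(7.377786 + 3.952470) = 3.3660 km
N8: √((-0.0059·111.32)² + (-0.0358·90.78)²) = √(0.431370 + 10.562006) = 3.3156 km
N9: √((0.0133·111.32)² + (0.0245·90.78)²) = √(2.192046 + 4.946665) = 2.6718 km
N10: √((0.0262·111.32)² + (0.0356·90.78)²) = √(8.506462 + 10.444324) = 4.3533 km
N11: √((-0.0096·111.32)² + (-0.0271·90.78)²) = √(1.142060 + 6.052279) = 2.6822 km
N12: √((-0.0324·111.32)² + (0.0049·90.78)²) = √(13.008775 + 0.197867) = 3.6341 km
N13: √((-0.0074·111.32)² + (0.0303·90.78)²) = √(0.678594 + 7.565987) = 2.8713 km
N14: √((-0.0053·111.32)² + (0.0212·90.78)²) = √(0.348095 + 3.703839) = 2.0129 km
N15: √((-0.0055·111.32)² + (-0.0030·90.78)²) = √(0.374862 + 0.074169) = 0.6701 km
Minimum: N15 at 0.6701 km.

N15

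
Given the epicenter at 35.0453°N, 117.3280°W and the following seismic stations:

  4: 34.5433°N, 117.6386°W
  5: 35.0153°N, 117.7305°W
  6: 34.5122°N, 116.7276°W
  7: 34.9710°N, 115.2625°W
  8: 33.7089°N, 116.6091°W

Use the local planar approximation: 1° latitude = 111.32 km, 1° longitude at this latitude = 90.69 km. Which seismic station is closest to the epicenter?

Distances from 35.0453°N, 117.3280°W:
4: 62.5805 km
5: 36.6552 km
6: 80.5396 km
7: 187.5027 km
8: 162.4272 km
Minimum: 5 at 36.6552 km.

5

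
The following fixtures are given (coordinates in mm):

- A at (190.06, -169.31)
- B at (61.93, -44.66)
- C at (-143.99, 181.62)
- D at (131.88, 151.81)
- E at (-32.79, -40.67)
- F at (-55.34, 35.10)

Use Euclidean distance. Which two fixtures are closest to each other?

E and F

Pairwise distances:
A–B: √((-128.13)² + (124.65)²) = √(16417.2969 + 15537.6225) = 178.76 mm
A–C: √((-334.05)² + (350.93)²) = √(111589.4025 + 123151.8649) = 484.50 mm
A–D: √((-58.18)² + (321.12)²) = √(3384.9124 + 103118.0544) = 326.35 mm
A–E: √((-222.85)² + (128.64)²) = √(49662.1225 + 16548.2496) = 257.31 mm
A–F: √((-245.40)² + (204.41)²) = √(60221.1600 + 41783.4481) = 319.38 mm
B–C: √((-205.92)² + (226.28)²) = √(42403.0464 + 51202.6384) = 305.95 mm
B–D: √((69.95)² + (196.47)²) = √(4893.0025 + 38600.4609) = 208.55 mm
B–E: √((-94.72)² + (3.99)²) = √(8971.8784 + 15.9201) = 94.80 mm
B–F: √((-117.27)² + (79.76)²) = √(13752.2529 + 6361.6576) = 141.82 mm
C–D: √((275.87)² + (-29.81)²) = √(76104.2569 + 888.6361) = 277.48 mm
C–E: √((111.20)² + (-222.29)²) = √(12365.4400 + 49412.8441) = 248.55 mm
C–F: √((88.65)² + (-146.52)²) = √(7858.8225 + 21468.1104) = 171.25 mm
D–E: √((-164.67)² + (-192.48)²) = √(27116.2089 + 37048.5504) = 253.31 mm
D–F: √((-187.22)² + (-116.71)²) = √(35051.3284 + 13621.2241) = 220.62 mm
E–F: √((-22.55)² + (75.77)²) = √(508.5025 + 5741.0929) = 79.05 mm
Closest pair: E–F at 79.05 mm.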